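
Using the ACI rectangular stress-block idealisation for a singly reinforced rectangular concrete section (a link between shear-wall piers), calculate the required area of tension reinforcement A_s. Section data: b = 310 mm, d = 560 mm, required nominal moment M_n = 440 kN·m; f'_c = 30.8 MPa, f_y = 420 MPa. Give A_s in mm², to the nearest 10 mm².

A_s ≈ 2070 mm²

With M_n = 0.85 f'_c a b (d − a/2), solve the quadratic for a:
a = d − √(d² − 2M_n/(0.85 f'_c b)) = 560 − √(560² − 2 × 440×10⁶/(0.85 × 30.8 × 310)) = 107.04 mm.
A_s = 0.85 f'_c a b / f_y = 0.85 × 30.8 × 107.04 × 310 / 420 = 2068.4 mm².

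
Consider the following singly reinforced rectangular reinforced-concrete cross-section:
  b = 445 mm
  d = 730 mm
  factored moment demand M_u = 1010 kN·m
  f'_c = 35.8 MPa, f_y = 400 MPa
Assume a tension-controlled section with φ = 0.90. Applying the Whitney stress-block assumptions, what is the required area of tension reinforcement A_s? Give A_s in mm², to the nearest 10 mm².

A_s ≈ 4200 mm²

M_n = M_u/φ = 1010/0.90 = 1122.22 kN·m.
With M_n = 0.85 f'_c a b (d − a/2), solve the quadratic for a:
a = d − √(d² − 2M_n/(0.85 f'_c b)) = 730 − √(730² − 2 × 1122.22×10⁶/(0.85 × 35.8 × 445)) = 124.07 mm.
A_s = 0.85 f'_c a b / f_y = 0.85 × 35.8 × 124.07 × 445 / 400 = 4200.2 mm².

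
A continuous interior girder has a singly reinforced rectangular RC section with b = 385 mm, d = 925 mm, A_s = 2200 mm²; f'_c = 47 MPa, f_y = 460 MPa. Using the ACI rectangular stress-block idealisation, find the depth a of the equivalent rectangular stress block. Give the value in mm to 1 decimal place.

a ≈ 65.8 mm

T = A_s f_y = 2200 × 460 = 1012000 N = 1012 kN.
Setting C = 0.85 f'_c a b equal to T: a = 1012000/(0.85 × 47 × 385) = 65.8 mm.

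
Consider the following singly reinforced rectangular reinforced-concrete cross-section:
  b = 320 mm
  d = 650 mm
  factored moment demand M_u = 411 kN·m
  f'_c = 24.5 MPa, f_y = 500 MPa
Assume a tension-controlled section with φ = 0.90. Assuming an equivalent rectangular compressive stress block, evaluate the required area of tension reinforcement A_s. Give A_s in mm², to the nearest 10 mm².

A_s ≈ 1540 mm²

M_n = M_u/φ = 411/0.90 = 456.667 kN·m.
With M_n = 0.85 f'_c a b (d − a/2), solve the quadratic for a:
a = d − √(d² − 2M_n/(0.85 f'_c b)) = 650 − √(650² − 2 × 456.667×10⁶/(0.85 × 24.5 × 320)) = 115.73 mm.
A_s = 0.85 f'_c a b / f_y = 0.85 × 24.5 × 115.73 × 320 / 500 = 1542.4 mm².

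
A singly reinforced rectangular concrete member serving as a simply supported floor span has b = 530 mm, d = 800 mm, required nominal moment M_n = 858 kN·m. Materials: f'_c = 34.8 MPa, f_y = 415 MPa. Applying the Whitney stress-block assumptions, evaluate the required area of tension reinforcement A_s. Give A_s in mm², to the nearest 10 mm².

With M_n = 0.85 f'_c a b (d − a/2), solve the quadratic for a:
a = d − √(d² − 2M_n/(0.85 f'_c b)) = 800 − √(800² − 2 × 858×10⁶/(0.85 × 34.8 × 530)) = 71.62 mm.
A_s = 0.85 f'_c a b / f_y = 0.85 × 34.8 × 71.62 × 530 / 415 = 2705.6 mm².

A_s ≈ 2710 mm²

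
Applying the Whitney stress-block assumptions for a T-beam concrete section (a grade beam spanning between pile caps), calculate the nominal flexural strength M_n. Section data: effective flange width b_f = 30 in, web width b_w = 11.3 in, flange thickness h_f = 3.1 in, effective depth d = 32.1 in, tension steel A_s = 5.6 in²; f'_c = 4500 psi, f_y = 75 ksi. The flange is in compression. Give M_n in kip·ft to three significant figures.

M_n ≈ 1060 kip·ft

Tension: T = A_s f_y = 5.6 × 75 = 420 kips.
Try a within the flange: a = T/(0.85 f'_c b_f) = 420/(0.85 × 4.5 × 30) = 3.660 in.
a = 3.660 > h_f = 3.1 in: the block extends into the web. Split into flange-overhang and web parts.
C_f = 0.85 f'_c (b_f − b_w) h_f = 0.85 × 4.5 × (30 − 11.3) × 3.1 = 221.7 kips.
Remaining web compression depth: a_w = (T − C_f)/(0.85 f'_c b_w) = (420 − 221.7)/(0.85 × 4.5 × 11.3) = 4.588 in.
M_n = C_f(d − h_f/2) + (T − C_f)(d − a_w/2) = 221.7 × (32.1 − 1.55) + 198.3 × (32.1 − 2.294) = 6772.9 + 5910.5 = 12683.4 kip·in.
M_n = 12683.4/12 = 1056.95 kip·ft.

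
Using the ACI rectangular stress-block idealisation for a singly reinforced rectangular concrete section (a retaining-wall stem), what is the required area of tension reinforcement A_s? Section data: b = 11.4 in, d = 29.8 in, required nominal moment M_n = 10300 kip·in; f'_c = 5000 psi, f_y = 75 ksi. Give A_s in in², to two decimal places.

From M_n = 0.85 f'_c a b (d − a/2):
a = d − √(d² − 2M_n/(0.85 f'_c b)) = 29.8 − √(29.8² − 2 × 10300/(0.85 × 5 × 11.4)) = 8.286 in.
A_s = 0.85 f'_c a b / f_y = 0.85 × 5 × 8.286 × 11.4 / 75 = 5.353 in².

A_s ≈ 5.35 in²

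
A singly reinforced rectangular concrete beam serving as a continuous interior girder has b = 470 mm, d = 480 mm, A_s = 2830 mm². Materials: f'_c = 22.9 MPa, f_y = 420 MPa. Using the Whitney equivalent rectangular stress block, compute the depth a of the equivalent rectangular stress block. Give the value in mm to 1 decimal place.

T = A_s f_y = 2830 × 420 = 1188600 N = 1188.6 kN.
Setting C = 0.85 f'_c a b equal to T: a = 1188600/(0.85 × 22.9 × 470) = 129.9 mm.

a ≈ 129.9 mm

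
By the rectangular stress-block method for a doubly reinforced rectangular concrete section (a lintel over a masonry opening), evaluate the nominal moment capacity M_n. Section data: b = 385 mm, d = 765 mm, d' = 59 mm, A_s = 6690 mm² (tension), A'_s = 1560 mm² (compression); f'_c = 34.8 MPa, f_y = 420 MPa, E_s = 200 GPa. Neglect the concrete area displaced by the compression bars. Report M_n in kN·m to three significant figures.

M_n ≈ 1910 kN·m

Assume both tension and compression steel yield.
Net tension couple steel: A_s − A'_s = 5130 mm².
a = (A_s − A'_s) f_y / (0.85 f'_c b) = 2154600/(0.85 × 34.8 × 385) = 189.19 mm.
c = a/β₁ = 189.19/0.801 = 236.19 mm; ε'_s = 0.003(c − d')/c = 0.0023 ≥ f_y/E_s = 0.0021, so compression steel does yield.
M_n = (A_s − A'_s) f_y (d − a/2) + A'_s f_y (d − d') = [2154600 × (765 − 94.595) + 655200 × (765 − 59)] × 10⁻⁶ = 1444.45 + 462.57 = 1907.02 kN·m.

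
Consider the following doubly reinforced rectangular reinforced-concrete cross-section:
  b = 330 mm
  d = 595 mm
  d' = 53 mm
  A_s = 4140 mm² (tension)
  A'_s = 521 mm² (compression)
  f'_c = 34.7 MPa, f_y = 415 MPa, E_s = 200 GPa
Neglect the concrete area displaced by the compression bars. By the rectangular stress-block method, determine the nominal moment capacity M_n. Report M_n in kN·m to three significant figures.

M_n ≈ 895 kN·m

Assume both tension and compression steel yield.
Net tension couple steel: A_s − A'_s = 3619 mm².
a = (A_s − A'_s) f_y / (0.85 f'_c b) = 1501885/(0.85 × 34.7 × 330) = 154.30 mm.
c = a/β₁ = 154.30/0.802 = 192.39 mm; ε'_s = 0.003(c − d')/c = 0.0022 ≥ f_y/E_s = 0.0021, so compression steel does yield.
M_n = (A_s − A'_s) f_y (d − a/2) + A'_s f_y (d − d') = [1501885 × (595 − 77.15) + 216215 × (595 − 53)] × 10⁻⁶ = 777.75 + 117.19 = 894.94 kN·m.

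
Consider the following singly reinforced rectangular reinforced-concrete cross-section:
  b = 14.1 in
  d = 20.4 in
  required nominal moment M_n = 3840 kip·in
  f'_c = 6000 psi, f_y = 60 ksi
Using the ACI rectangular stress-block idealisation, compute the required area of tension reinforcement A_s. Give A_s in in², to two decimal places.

From M_n = 0.85 f'_c a b (d − a/2):
a = d − √(d² − 2M_n/(0.85 f'_c b)) = 20.4 − √(20.4² − 2 × 3840/(0.85 × 6 × 14.1)) = 2.811 in.
A_s = 0.85 f'_c a b / f_y = 0.85 × 6 × 2.811 × 14.1 / 60 = 3.369 in².

A_s ≈ 3.37 in²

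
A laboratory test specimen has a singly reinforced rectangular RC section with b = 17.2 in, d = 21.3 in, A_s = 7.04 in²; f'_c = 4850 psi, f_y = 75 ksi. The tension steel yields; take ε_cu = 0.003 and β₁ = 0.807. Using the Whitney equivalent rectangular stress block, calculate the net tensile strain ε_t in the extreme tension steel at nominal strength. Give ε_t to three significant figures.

a = A_s f_y/(0.85 f'_c b) = 7.446 in.
β₁ = 0.807, so c = a/β₁ = 7.446/0.807 = 9.227 in.
From the linear strain diagram with ε_cu = 0.003: ε_t = 0.003 (d − c)/c = 0.003 × (21.3 − 9.227)/9.227 = 0.00393.
ε_t < 0.004 — the section is over-reinforced for flexure under ACI limits.

ε_t ≈ 0.00393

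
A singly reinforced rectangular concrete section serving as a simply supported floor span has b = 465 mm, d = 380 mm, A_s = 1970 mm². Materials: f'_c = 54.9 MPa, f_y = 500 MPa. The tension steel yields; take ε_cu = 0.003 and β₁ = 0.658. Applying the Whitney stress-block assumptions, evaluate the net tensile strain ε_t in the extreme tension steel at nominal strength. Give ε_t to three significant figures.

a = A_s f_y/(0.85 f'_c b) = 45.39 mm.
β₁ = 0.658, so c = a/β₁ = 45.39/0.658 = 68.98 mm.
From the linear strain diagram with ε_cu = 0.003: ε_t = 0.003 (d − c)/c = 0.003 × (380 − 68.98)/68.98 = 0.0135.
Since ε_t ≥ 0.005, the section is tension-controlled.

ε_t ≈ 0.0135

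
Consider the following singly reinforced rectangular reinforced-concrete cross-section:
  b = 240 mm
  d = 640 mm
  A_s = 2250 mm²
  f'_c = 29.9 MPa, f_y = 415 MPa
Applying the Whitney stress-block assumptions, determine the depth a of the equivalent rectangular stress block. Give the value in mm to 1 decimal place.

T = A_s f_y = 2250 × 415 = 933750 N = 933.75 kN.
Setting C = 0.85 f'_c a b equal to T: a = 933750/(0.85 × 29.9 × 240) = 153.1 mm.

a ≈ 153.1 mm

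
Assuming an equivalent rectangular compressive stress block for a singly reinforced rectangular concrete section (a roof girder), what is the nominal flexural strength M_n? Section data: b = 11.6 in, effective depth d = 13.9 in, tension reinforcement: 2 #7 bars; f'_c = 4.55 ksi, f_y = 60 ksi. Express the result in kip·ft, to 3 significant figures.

M_n ≈ 78.6 kip·ft

A_s = 2 × 0.6 = 1.2 in².
T = A_s f_y = 1.2 × 60 = 72 kips.
a = T/(0.85 f'_c b) = 72/(0.85 × 4.55 × 11.6) = 1.605 in.
M_n = T(d − a/2) = 72 × (13.9 − 0.8025) = 943.0 kip·in = 943.0/12 = 78.58 kip·ft.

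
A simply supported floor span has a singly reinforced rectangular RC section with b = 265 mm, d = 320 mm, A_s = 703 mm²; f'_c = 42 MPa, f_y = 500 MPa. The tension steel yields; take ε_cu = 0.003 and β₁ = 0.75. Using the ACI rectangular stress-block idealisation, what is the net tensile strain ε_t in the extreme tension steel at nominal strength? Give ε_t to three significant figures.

ε_t ≈ 0.0164

a = A_s f_y/(0.85 f'_c b) = 37.15 mm.
β₁ = 0.75, so c = a/β₁ = 37.15/0.75 = 49.53 mm.
From the linear strain diagram with ε_cu = 0.003: ε_t = 0.003 (d − c)/c = 0.003 × (320 − 49.53)/49.53 = 0.0164.
Since ε_t ≥ 0.005, the section is tension-controlled.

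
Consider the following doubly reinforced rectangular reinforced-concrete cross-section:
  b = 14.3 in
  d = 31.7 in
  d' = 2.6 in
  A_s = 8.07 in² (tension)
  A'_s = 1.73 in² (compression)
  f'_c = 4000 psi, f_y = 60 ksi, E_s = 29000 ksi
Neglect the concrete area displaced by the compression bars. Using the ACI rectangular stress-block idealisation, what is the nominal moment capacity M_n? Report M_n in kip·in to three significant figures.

M_n ≈ 13600 kip·in

Assume both steels yield.
a = (A_s − A'_s) f_y/(0.85 f'_c b) = (8.07 − 1.73) × 60/(0.85 × 4 × 14.3) = 7.824 in.
c = a/β₁ = 7.824/0.85 = 9.205 in; ε'_s = 0.003(c − d')/c = 0.0022 ≥ ε_y = 0.0021, so the compression steel yields.
M_n = (A_s − A'_s) f_y (d − a/2) + A'_s f_y (d − d') = 380.4 × (31.7 − 3.912) + 103.8 × (31.7 − 2.6) = 10570.6 + 3020.6 = 13591.2 kip·in.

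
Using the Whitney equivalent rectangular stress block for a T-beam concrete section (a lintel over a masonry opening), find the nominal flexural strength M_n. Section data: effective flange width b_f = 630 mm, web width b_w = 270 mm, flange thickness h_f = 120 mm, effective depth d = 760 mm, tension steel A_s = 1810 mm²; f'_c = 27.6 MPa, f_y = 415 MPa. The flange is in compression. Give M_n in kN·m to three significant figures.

Tension: T = A_s f_y = 1810 × 415 = 751150 N.
Try a within the flange: a = T/(0.85 f'_c b_f) = 751150/(0.85 × 27.6 × 630) = 50.82 mm.
Since a = 50.82 ≤ h_f = 120 mm, the stress block lies entirely in the flange; analyse as a rectangular beam of width b_f.
M_n = T(d − a/2) = 751150 × (760 − 25.41) = 551.79 × 10⁶ N·mm.
M_n = 551.79 kN·m.

M_n ≈ 552 kN·m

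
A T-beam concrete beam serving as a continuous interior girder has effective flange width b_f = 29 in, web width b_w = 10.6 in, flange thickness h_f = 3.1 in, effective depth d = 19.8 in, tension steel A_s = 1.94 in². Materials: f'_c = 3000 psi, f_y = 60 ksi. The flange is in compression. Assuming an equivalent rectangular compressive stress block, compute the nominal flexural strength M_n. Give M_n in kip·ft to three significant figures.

M_n ≈ 184 kip·ft

Tension: T = A_s f_y = 1.94 × 60 = 116.4 kips.
Try a within the flange: a = T/(0.85 f'_c b_f) = 116.4/(0.85 × 3 × 29) = 1.574 in.
Since a = 1.574 ≤ h_f = 3.1 in, the stress block lies entirely in the flange; analyse as a rectangular beam of width b_f.
M_n = T(d − a/2) = 116.4 × (19.8 − 0.787) = 2213.1 kip·in.
M_n = 2213.1/12 = 184.43 kip·ft.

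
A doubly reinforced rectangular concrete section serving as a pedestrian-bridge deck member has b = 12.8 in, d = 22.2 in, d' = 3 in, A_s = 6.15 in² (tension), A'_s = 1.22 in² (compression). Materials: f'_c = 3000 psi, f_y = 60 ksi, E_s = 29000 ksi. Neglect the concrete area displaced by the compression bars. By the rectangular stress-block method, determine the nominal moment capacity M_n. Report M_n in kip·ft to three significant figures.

M_n ≈ 553 kip·ft

Assume both steels yield.
a = (A_s − A'_s) f_y/(0.85 f'_c b) = (6.15 − 1.22) × 60/(0.85 × 3 × 12.8) = 9.063 in.
c = a/β₁ = 9.063/0.85 = 10.662 in; ε'_s = 0.003(c − d')/c = 0.0022 ≥ ε_y = 0.0021, so the compression steel yields.
M_n = (A_s − A'_s) f_y (d − a/2) + A'_s f_y (d − d') = 295.8 × (22.2 − 4.5315) + 73.2 × (22.2 − 3) = 5226.3 + 1405.4 = 6631.7 kip·in = 6631.7/12 = 552.64 kip·ft.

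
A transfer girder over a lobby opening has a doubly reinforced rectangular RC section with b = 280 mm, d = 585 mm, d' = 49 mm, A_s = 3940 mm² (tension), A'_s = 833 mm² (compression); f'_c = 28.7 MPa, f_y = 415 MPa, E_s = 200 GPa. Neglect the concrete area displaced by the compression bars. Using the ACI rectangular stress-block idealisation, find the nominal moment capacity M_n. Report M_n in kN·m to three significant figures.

M_n ≈ 818 kN·m

Assume both tension and compression steel yield.
Net tension couple steel: A_s − A'_s = 3107 mm².
a = (A_s − A'_s) f_y / (0.85 f'_c b) = 1289405/(0.85 × 28.7 × 280) = 188.77 mm.
c = a/β₁ = 188.77/0.845 = 223.40 mm; ε'_s = 0.003(c − d')/c = 0.0023 ≥ f_y/E_s = 0.0021, so compression steel does yield.
M_n = (A_s − A'_s) f_y (d − a/2) + A'_s f_y (d − d') = [1289405 × (585 − 94.385) + 345695 × (585 − 49)] × 10⁻⁶ = 632.60 + 185.29 = 817.89 kN·m.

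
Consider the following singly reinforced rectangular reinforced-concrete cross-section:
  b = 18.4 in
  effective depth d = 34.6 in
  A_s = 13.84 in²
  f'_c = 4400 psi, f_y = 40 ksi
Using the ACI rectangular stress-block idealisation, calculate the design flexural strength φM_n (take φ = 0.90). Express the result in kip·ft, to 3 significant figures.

T = A_s f_y = 13.84 × 40 = 553.6 kips.
a = T/(0.85 f'_c b) = 553.6/(0.85 × 4.4 × 18.4) = 8.045 in.
M_n = T(d − a/2) = 553.6 × (34.6 − 4.0225) = 16927.7 kip·in = 16927.7/12 = 1410.64 kip·ft.
φM_n = 0.90 × 1410.64 = 1269.58 kip·ft.

φM_n ≈ 1270 kip·ft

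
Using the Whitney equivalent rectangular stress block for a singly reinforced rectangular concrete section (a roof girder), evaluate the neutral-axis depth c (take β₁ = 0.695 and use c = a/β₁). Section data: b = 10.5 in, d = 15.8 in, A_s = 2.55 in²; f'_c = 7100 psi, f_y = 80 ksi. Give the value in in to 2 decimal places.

T = A_s f_y = 2.55 × 80 = 204 kips.
a = T/(0.85 f'_c b) = 204/(0.85 × 7.1 × 10.5) = 3.2193 in.
With β₁ = 0.695, c = a/β₁ = 3.2193/0.695 = 4.63 in.

c ≈ 4.63 in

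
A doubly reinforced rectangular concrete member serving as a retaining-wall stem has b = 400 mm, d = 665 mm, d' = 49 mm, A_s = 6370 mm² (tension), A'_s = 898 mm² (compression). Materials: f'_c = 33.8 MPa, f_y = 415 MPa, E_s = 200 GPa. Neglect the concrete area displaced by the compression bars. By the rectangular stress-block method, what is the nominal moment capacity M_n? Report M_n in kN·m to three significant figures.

M_n ≈ 1520 kN·m

Assume both tension and compression steel yield.
Net tension couple steel: A_s − A'_s = 5472 mm².
a = (A_s − A'_s) f_y / (0.85 f'_c b) = 2270880/(0.85 × 33.8 × 400) = 197.61 mm.
c = a/β₁ = 197.61/0.809 = 244.26 mm; ε'_s = 0.003(c − d')/c = 0.0024 ≥ f_y/E_s = 0.0021, so compression steel does yield.
M_n = (A_s − A'_s) f_y (d − a/2) + A'_s f_y (d − d') = [2270880 × (665 − 98.805) + 372670 × (665 − 49)] × 10⁻⁶ = 1285.76 + 229.56 = 1515.32 kN·m.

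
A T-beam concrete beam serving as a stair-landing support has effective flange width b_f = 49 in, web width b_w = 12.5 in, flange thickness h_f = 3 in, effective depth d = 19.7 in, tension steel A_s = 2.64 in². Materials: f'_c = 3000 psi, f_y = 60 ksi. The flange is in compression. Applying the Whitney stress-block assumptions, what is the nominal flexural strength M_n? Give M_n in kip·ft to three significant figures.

Tension: T = A_s f_y = 2.64 × 60 = 158.4 kips.
Try a within the flange: a = T/(0.85 f'_c b_f) = 158.4/(0.85 × 3 × 49) = 1.268 in.
Since a = 1.268 ≤ h_f = 3 in, the stress block lies entirely in the flange; analyse as a rectangular beam of width b_f.
M_n = T(d − a/2) = 158.4 × (19.7 − 0.634) = 3020.1 kip·in.
M_n = 3020.1/12 = 251.68 kip·ft.

M_n ≈ 252 kip·ft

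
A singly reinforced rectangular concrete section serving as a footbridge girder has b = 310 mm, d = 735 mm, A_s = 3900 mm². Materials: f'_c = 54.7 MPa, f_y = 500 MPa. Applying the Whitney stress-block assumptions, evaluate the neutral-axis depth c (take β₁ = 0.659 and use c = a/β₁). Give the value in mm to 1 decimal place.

T = A_s f_y = 3900 × 500 = 1950000 N = 1950 kN.
Setting C = 0.85 f'_c a b equal to T: a = 1950000/(0.85 × 54.7 × 310) = 135.290 mm.
With β₁ = 0.659, c = a/β₁ = 135.290/0.659 = 205.3 mm.

c ≈ 205.3 mm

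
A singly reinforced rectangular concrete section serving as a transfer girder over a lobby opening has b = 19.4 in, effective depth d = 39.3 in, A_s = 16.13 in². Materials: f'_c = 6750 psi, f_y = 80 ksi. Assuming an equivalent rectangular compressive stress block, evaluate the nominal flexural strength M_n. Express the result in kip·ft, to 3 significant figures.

T = A_s f_y = 16.13 × 80 = 1290.4 kips.
a = T/(0.85 f'_c b) = 1290.4/(0.85 × 6.75 × 19.4) = 11.593 in.
M_n = T(d − a/2) = 1290.4 × (39.3 − 5.7965) = 43232.9 kip·in = 43232.9/12 = 3602.74 kip·ft.

M_n ≈ 3600 kip·ft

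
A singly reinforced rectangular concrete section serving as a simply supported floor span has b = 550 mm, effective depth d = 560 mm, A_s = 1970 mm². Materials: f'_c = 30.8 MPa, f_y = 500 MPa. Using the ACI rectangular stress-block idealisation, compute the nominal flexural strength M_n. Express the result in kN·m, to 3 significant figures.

M_n ≈ 518 kN·m

T = A_s f_y = 1970 × 500 = 985000 N = 985 kN.
From C = T: a = T/(0.85 f'_c b) = 985000/(0.85 × 30.8 × 550) = 68.41 mm.
M_n = T(d − a/2) = 985 kN × (560 − 34.205) mm = 517.91 kN·m.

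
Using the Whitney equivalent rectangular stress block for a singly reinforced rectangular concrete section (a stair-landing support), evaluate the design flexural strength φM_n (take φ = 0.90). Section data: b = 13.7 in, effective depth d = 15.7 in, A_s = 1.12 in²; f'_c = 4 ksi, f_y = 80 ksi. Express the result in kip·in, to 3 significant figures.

T = A_s f_y = 1.12 × 80 = 89.6 kips.
a = T/(0.85 f'_c b) = 89.6/(0.85 × 4 × 13.7) = 1.924 in.
M_n = T(d − a/2) = 89.6 × (15.7 − 0.962) = 1320.5 kip·in.
φM_n = 0.90 × 1320.5 = 1188.5 kip·in.

φM_n ≈ 1190 kip·in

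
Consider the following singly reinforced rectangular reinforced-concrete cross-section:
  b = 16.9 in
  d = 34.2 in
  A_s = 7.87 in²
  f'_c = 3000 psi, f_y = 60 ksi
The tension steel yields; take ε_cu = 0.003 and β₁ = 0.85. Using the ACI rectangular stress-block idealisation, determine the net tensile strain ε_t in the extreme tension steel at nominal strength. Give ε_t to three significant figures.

a = A_s f_y/(0.85 f'_c b) = 10.957 in.
β₁ = 0.85, so c = a/β₁ = 10.957/0.85 = 12.891 in.
From the linear strain diagram with ε_cu = 0.003: ε_t = 0.003 (d − c)/c = 0.003 × (34.2 − 12.891)/12.891 = 0.00496.
ε_t is between 0.004 and 0.005 — transition zone.

ε_t ≈ 0.00496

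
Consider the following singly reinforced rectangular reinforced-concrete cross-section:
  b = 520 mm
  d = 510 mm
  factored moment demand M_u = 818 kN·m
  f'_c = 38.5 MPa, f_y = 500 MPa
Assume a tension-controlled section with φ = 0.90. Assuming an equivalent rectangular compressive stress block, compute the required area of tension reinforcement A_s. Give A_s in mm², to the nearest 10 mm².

M_n = M_u/φ = 818/0.90 = 908.889 kN·m.
With M_n = 0.85 f'_c a b (d − a/2), solve the quadratic for a:
a = d − √(d² − 2M_n/(0.85 f'_c b)) = 510 − √(510² − 2 × 908.889×10⁶/(0.85 × 38.5 × 520)) = 118.49 mm.
A_s = 0.85 f'_c a b / f_y = 0.85 × 38.5 × 118.49 × 520 / 500 = 4032.7 mm².

A_s ≈ 4030 mm²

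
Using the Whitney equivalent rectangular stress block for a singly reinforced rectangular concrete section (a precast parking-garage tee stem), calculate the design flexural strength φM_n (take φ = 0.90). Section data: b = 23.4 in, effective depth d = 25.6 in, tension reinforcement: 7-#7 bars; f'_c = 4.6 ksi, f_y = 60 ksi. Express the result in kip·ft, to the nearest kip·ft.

A_s = 7 × 0.6 = 4.2 in².
T = A_s f_y = 4.2 × 60 = 252 kips.
a = T/(0.85 f'_c b) = 252/(0.85 × 4.6 × 23.4) = 2.754 in.
M_n = T(d − a/2) = 252 × (25.6 − 1.377) = 6104.2 kip·in = 6104.2/12 = 508.68 kip·ft.
φM_n = 0.90 × 508.68 = 457.81 kip·ft.

φM_n ≈ 458 kip·ft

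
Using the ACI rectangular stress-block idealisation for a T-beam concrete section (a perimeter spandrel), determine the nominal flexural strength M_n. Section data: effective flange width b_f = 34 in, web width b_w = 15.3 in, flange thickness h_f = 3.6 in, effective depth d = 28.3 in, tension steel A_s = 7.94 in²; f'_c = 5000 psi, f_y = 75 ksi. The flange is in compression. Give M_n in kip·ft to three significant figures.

Tension: T = A_s f_y = 7.94 × 75 = 595.5 kips.
Try a within the flange: a = T/(0.85 f'_c b_f) = 595.5/(0.85 × 5 × 34) = 4.121 in.
a = 4.121 > h_f = 3.6 in: the block extends into the web. Split into flange-overhang and web parts.
C_f = 0.85 f'_c (b_f − b_w) h_f = 0.85 × 5 × (34 − 15.3) × 3.6 = 286.1 kips.
Remaining web compression depth: a_w = (T − C_f)/(0.85 f'_c b_w) = (595.5 − 286.1)/(0.85 × 5 × 15.3) = 4.758 in.
M_n = C_f(d − h_f/2) + (T − C_f)(d − a_w/2) = 286.1 × (28.3 − 1.8) + 309.4 × (28.3 − 2.379) = 7581.7 + 8020.0 = 15601.7 kip·in.
M_n = 15601.7/12 = 1300.14 kip·ft.

M_n ≈ 1300 kip·ft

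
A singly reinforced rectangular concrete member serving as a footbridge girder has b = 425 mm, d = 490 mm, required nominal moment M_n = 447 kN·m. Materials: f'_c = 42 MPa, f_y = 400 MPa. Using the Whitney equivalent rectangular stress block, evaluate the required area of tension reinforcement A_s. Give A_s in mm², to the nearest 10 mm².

With M_n = 0.85 f'_c a b (d − a/2), solve the quadratic for a:
a = d − √(d² − 2M_n/(0.85 f'_c b)) = 490 − √(490² − 2 × 447×10⁶/(0.85 × 42 × 425)) = 64.35 mm.
A_s = 0.85 f'_c a b / f_y = 0.85 × 42 × 64.35 × 425 / 400 = 2440.9 mm².

A_s ≈ 2440 mm²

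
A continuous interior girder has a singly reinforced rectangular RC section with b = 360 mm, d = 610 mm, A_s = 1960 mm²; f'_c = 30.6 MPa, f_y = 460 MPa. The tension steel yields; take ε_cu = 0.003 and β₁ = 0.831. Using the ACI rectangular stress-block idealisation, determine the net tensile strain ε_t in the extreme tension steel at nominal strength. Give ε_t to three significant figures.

ε_t ≈ 0.0128

a = A_s f_y/(0.85 f'_c b) = 96.29 mm.
β₁ = 0.831, so c = a/β₁ = 96.29/0.831 = 115.87 mm.
From the linear strain diagram with ε_cu = 0.003: ε_t = 0.003 (d − c)/c = 0.003 × (610 − 115.87)/115.87 = 0.0128.
Since ε_t ≥ 0.005, the section is tension-controlled.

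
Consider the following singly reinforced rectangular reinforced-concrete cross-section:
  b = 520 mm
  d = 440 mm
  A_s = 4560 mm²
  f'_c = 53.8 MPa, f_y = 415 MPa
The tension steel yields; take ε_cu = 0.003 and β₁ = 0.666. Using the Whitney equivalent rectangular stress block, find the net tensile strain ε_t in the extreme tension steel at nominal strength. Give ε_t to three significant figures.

a = A_s f_y/(0.85 f'_c b) = 79.58 mm.
β₁ = 0.666, so c = a/β₁ = 79.58/0.666 = 119.49 mm.
From the linear strain diagram with ε_cu = 0.003: ε_t = 0.003 (d − c)/c = 0.003 × (440 − 119.49)/119.49 = 0.00805.
Since ε_t ≥ 0.005, the section is tension-controlled.

ε_t ≈ 0.00805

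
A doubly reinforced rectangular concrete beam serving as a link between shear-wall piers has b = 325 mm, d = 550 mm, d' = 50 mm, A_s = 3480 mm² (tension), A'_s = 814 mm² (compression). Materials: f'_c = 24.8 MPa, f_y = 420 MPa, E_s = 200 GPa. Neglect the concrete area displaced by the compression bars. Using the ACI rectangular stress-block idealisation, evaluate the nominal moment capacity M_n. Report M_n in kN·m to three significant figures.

Assume both tension and compression steel yield.
Net tension couple steel: A_s − A'_s = 2666 mm².
a = (A_s − A'_s) f_y / (0.85 f'_c b) = 1119720/(0.85 × 24.8 × 325) = 163.44 mm.
c = a/β₁ = 163.44/0.85 = 192.28 mm; ε'_s = 0.003(c − d')/c = 0.0022 ≥ f_y/E_s = 0.0021, so compression steel does yield.
M_n = (A_s − A'_s) f_y (d − a/2) + A'_s f_y (d − d') = [1119720 × (550 − 81.72) + 341880 × (550 − 50)] × 10⁻⁶ = 524.34 + 170.94 = 695.28 kN·m.

M_n ≈ 695 kN·m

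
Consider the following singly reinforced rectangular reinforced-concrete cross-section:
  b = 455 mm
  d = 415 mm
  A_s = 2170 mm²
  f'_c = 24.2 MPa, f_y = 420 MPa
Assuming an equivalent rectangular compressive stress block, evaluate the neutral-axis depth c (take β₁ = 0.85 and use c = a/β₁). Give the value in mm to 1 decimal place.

T = A_s f_y = 2170 × 420 = 911400 N = 911.4 kN.
Setting C = 0.85 f'_c a b equal to T: a = 911400/(0.85 × 24.2 × 455) = 97.379 mm.
With β₁ = 0.85, c = a/β₁ = 97.379/0.85 = 114.6 mm.

c ≈ 114.6 mm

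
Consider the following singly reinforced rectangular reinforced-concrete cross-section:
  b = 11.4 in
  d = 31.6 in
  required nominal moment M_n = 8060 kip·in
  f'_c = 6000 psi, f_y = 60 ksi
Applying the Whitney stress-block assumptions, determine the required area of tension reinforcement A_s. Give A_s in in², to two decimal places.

From M_n = 0.85 f'_c a b (d − a/2):
a = d − √(d² − 2M_n/(0.85 f'_c b)) = 31.6 − √(31.6² − 2 × 8060/(0.85 × 6 × 11.4)) = 4.743 in.
A_s = 0.85 f'_c a b / f_y = 0.85 × 6 × 4.743 × 11.4 / 60 = 4.596 in².

A_s ≈ 4.60 in²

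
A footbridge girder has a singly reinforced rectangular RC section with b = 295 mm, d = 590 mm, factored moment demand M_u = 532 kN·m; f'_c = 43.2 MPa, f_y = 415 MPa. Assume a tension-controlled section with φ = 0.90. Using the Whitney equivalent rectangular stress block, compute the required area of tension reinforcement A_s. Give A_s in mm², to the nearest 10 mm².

A_s ≈ 2640 mm²

M_n = M_u/φ = 532/0.90 = 591.111 kN·m.
With M_n = 0.85 f'_c a b (d − a/2), solve the quadratic for a:
a = d − √(d² − 2M_n/(0.85 f'_c b)) = 590 − √(590² − 2 × 591.111×10⁶/(0.85 × 43.2 × 295)) = 101.16 mm.
A_s = 0.85 f'_c a b / f_y = 0.85 × 43.2 × 101.16 × 295 / 415 = 2640.5 mm².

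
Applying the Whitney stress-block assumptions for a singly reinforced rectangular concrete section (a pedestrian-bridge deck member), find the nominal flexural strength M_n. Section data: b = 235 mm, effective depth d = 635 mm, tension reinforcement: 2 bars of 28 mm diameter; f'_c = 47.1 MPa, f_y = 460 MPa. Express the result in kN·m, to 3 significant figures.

M_n ≈ 343 kN·m

A_s = 2 × 616 = 1232 mm².
T = A_s f_y = 1232 × 460 = 566720 N = 566.72 kN.
From C = T: a = T/(0.85 f'_c b) = 566720/(0.85 × 47.1 × 235) = 60.24 mm.
M_n = T(d − a/2) = 566.72 kN × (635 − 30.12) mm = 342.80 kN·m.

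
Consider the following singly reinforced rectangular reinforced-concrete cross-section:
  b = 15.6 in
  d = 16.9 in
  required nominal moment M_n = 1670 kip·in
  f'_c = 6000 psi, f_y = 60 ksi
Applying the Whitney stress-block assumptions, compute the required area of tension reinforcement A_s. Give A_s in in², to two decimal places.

From M_n = 0.85 f'_c a b (d − a/2):
a = d − √(d² − 2M_n/(0.85 f'_c b)) = 16.9 − √(16.9² − 2 × 1670/(0.85 × 6 × 15.6)) = 1.291 in.
A_s = 0.85 f'_c a b / f_y = 0.85 × 6 × 1.291 × 15.6 / 60 = 1.712 in².

A_s ≈ 1.71 in²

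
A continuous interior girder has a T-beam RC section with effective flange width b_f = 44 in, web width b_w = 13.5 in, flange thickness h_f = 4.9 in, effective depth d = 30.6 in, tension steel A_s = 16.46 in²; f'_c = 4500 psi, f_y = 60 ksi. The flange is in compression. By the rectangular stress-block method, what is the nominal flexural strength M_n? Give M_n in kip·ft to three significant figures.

M_n ≈ 2260 kip·ft

Tension: T = A_s f_y = 16.46 × 60 = 987.6 kips.
Try a within the flange: a = T/(0.85 f'_c b_f) = 987.6/(0.85 × 4.5 × 44) = 5.868 in.
a = 5.868 > h_f = 4.9 in: the block extends into the web. Split into flange-overhang and web parts.
C_f = 0.85 f'_c (b_f − b_w) h_f = 0.85 × 4.5 × (44 − 13.5) × 4.9 = 571.6 kips.
Remaining web compression depth: a_w = (T − C_f)/(0.85 f'_c b_w) = (987.6 − 571.6)/(0.85 × 4.5 × 13.5) = 8.056 in.
M_n = C_f(d − h_f/2) + (T − C_f)(d − a_w/2) = 571.6 × (30.6 − 2.45) + 416 × (30.6 − 4.028) = 16090.5 + 11054.0 = 27144.5 kip·in.
M_n = 27144.5/12 = 2262.04 kip·ft.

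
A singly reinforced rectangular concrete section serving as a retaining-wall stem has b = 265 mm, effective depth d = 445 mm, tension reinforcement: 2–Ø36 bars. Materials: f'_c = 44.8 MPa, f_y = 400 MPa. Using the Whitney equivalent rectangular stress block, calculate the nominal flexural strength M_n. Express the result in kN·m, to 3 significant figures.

A_s = 2 × 1018 = 2036 mm².
T = A_s f_y = 2036 × 400 = 814400 N = 814.4 kN.
From C = T: a = T/(0.85 f'_c b) = 814400/(0.85 × 44.8 × 265) = 80.70 mm.
M_n = T(d − a/2) = 814.4 kN × (445 − 40.35) mm = 329.55 kN·m.

M_n ≈ 330 kN·m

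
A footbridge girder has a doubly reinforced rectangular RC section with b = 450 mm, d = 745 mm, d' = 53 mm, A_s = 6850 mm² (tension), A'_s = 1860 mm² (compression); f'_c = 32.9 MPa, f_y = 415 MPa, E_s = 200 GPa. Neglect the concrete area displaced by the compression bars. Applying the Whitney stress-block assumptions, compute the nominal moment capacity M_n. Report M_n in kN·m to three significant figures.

M_n ≈ 1910 kN·m

Assume both tension and compression steel yield.
Net tension couple steel: A_s − A'_s = 4990 mm².
a = (A_s − A'_s) f_y / (0.85 f'_c b) = 2070850/(0.85 × 32.9 × 450) = 164.56 mm.
c = a/β₁ = 164.56/0.815 = 201.91 mm; ε'_s = 0.003(c − d')/c = 0.0022 ≥ f_y/E_s = 0.0021, so compression steel does yield.
M_n = (A_s − A'_s) f_y (d − a/2) + A'_s f_y (d − d') = [2070850 × (745 − 82.28) + 771900 × (745 − 53)] × 10⁻⁶ = 1372.39 + 534.15 = 1906.54 kN·m.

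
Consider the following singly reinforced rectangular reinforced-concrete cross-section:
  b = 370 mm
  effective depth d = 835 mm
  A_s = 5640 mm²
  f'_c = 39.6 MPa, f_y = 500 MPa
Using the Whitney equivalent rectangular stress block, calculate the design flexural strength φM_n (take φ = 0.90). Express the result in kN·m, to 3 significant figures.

φM_n ≈ 1830 kN·m

T = A_s f_y = 5640 × 500 = 2820000 N = 2820 kN.
From C = T: a = T/(0.85 f'_c b) = 2820000/(0.85 × 39.6 × 370) = 226.43 mm.
M_n = T(d − a/2) = 2820 kN × (835 − 113.215) mm = 2035.43 kN·m.
φM_n = 0.90 × 2035.43 = 1831.89 kN·m.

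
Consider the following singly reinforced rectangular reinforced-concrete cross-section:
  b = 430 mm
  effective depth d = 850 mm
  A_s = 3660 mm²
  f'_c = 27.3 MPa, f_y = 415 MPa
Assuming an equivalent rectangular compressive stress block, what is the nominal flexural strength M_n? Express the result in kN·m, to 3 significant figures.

M_n ≈ 1180 kN·m

T = A_s f_y = 3660 × 415 = 1518900 N = 1518.9 kN.
From C = T: a = T/(0.85 f'_c b) = 1518900/(0.85 × 27.3 × 430) = 152.22 mm.
M_n = T(d − a/2) = 1518.9 kN × (850 − 76.11) mm = 1175.46 kN·m.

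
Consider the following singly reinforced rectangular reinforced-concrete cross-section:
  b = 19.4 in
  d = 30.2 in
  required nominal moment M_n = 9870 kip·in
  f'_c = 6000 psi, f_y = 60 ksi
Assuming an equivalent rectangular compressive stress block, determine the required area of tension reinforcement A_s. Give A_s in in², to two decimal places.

A_s ≈ 5.78 in²

From M_n = 0.85 f'_c a b (d − a/2):
a = d − √(d² − 2M_n/(0.85 f'_c b)) = 30.2 − √(30.2² − 2 × 9870/(0.85 × 6 × 19.4)) = 3.507 in.
A_s = 0.85 f'_c a b / f_y = 0.85 × 6 × 3.507 × 19.4 / 60 = 5.783 in².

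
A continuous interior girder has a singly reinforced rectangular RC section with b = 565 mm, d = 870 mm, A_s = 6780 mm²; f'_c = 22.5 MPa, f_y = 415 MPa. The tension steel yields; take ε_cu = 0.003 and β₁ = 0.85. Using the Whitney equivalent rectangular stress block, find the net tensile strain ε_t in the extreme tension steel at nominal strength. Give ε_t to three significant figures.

ε_t ≈ 0.00552

a = A_s f_y/(0.85 f'_c b) = 260.39 mm.
β₁ = 0.85, so c = a/β₁ = 260.39/0.85 = 306.34 mm.
From the linear strain diagram with ε_cu = 0.003: ε_t = 0.003 (d − c)/c = 0.003 × (870 − 306.34)/306.34 = 0.00552.
Since ε_t ≥ 0.005, the section is tension-controlled.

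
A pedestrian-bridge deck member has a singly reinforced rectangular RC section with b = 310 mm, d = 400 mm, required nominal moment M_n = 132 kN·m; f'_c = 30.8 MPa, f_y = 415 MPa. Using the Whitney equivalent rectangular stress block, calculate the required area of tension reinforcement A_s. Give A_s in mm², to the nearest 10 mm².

A_s ≈ 840 mm²

With M_n = 0.85 f'_c a b (d − a/2), solve the quadratic for a:
a = d − √(d² − 2M_n/(0.85 f'_c b)) = 400 − √(400² − 2 × 132×10⁶/(0.85 × 30.8 × 310)) = 42.97 mm.
A_s = 0.85 f'_c a b / f_y = 0.85 × 30.8 × 42.97 × 310 / 415 = 840.3 mm².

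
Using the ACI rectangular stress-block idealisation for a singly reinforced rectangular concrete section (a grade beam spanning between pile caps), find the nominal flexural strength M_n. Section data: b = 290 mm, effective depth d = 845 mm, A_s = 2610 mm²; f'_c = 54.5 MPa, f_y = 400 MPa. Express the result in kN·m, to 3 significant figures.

T = A_s f_y = 2610 × 400 = 1044000 N = 1044 kN.
From C = T: a = T/(0.85 f'_c b) = 1044000/(0.85 × 54.5 × 290) = 77.71 mm.
M_n = T(d − a/2) = 1044 kN × (845 − 38.855) mm = 841.62 kN·m.

M_n ≈ 842 kN·m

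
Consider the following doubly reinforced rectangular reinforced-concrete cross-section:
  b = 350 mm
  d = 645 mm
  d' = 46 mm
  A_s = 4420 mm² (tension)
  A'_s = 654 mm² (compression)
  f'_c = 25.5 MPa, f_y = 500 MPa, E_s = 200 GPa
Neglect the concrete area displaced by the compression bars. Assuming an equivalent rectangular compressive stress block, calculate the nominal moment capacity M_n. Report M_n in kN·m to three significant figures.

M_n ≈ 1180 kN·m

Assume both tension and compression steel yield.
Net tension couple steel: A_s − A'_s = 3766 mm².
a = (A_s − A'_s) f_y / (0.85 f'_c b) = 1883000/(0.85 × 25.5 × 350) = 248.21 mm.
c = a/β₁ = 248.21/0.85 = 292.01 mm; ε'_s = 0.003(c − d')/c = 0.0025 ≥ f_y/E_s = 0.0025, so compression steel does yield.
M_n = (A_s − A'_s) f_y (d − a/2) + A'_s f_y (d − d') = [1883000 × (645 − 124.105) + 327000 × (645 − 46)] × 10⁻⁶ = 980.85 + 195.87 = 1176.72 kN·m.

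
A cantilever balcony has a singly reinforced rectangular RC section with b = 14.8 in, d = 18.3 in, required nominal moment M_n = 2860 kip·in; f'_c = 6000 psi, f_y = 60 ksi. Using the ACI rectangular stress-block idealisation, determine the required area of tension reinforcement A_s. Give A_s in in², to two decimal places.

From M_n = 0.85 f'_c a b (d − a/2):
a = d − √(d² − 2M_n/(0.85 f'_c b)) = 18.3 − √(18.3² − 2 × 2860/(0.85 × 6 × 14.8)) = 2.203 in.
A_s = 0.85 f'_c a b / f_y = 0.85 × 6 × 2.203 × 14.8 / 60 = 2.771 in².

A_s ≈ 2.77 in²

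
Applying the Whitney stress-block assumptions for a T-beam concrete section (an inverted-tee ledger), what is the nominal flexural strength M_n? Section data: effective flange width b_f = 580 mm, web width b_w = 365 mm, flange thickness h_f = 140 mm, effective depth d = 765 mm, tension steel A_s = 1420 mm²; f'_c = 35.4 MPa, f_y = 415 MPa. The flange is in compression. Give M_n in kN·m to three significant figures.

Tension: T = A_s f_y = 1420 × 415 = 589300 N.
Try a within the flange: a = T/(0.85 f'_c b_f) = 589300/(0.85 × 35.4 × 580) = 33.77 mm.
Since a = 33.77 ≤ h_f = 140 mm, the stress block lies entirely in the flange; analyse as a rectangular beam of width b_f.
M_n = T(d − a/2) = 589300 × (765 − 16.885) = 440.86 × 10⁶ N·mm.
M_n = 440.86 kN·m.

M_n ≈ 441 kN·m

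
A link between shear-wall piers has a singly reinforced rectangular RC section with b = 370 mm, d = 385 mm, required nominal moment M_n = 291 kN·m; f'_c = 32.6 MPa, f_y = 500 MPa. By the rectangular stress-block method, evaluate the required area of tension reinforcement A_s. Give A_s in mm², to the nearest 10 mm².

With M_n = 0.85 f'_c a b (d − a/2), solve the quadratic for a:
a = d − √(d² − 2M_n/(0.85 f'_c b)) = 385 − √(385² − 2 × 291×10⁶/(0.85 × 32.6 × 370)) = 82.58 mm.
A_s = 0.85 f'_c a b / f_y = 0.85 × 32.6 × 82.58 × 370 / 500 = 1693.3 mm².

A_s ≈ 1690 mm²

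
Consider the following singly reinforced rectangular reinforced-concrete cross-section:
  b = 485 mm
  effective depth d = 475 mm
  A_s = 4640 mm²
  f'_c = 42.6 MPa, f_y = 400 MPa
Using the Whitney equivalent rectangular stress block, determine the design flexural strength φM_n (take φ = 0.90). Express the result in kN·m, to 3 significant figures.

T = A_s f_y = 4640 × 400 = 1856000 N = 1856 kN.
From C = T: a = T/(0.85 f'_c b) = 1856000/(0.85 × 42.6 × 485) = 105.68 mm.
M_n = T(d − a/2) = 1856 kN × (475 − 52.84) mm = 783.53 kN·m.
φM_n = 0.90 × 783.53 = 705.18 kN·m.

φM_n ≈ 705 kN·m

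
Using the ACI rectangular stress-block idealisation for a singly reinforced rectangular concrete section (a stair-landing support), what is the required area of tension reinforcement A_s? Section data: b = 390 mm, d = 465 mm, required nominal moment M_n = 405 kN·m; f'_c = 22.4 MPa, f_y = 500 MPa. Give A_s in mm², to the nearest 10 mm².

A_s ≈ 2040 mm²

With M_n = 0.85 f'_c a b (d − a/2), solve the quadratic for a:
a = d − √(d² − 2M_n/(0.85 f'_c b)) = 465 − √(465² − 2 × 405×10⁶/(0.85 × 22.4 × 390)) = 137.67 mm.
A_s = 0.85 f'_c a b / f_y = 0.85 × 22.4 × 137.67 × 390 / 500 = 2044.6 mm².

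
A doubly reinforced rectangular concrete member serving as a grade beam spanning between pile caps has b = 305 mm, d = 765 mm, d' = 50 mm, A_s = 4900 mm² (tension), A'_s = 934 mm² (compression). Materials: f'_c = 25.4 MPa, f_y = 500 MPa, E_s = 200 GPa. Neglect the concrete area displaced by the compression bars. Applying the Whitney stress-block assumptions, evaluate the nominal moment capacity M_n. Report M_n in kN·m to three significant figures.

Assume both tension and compression steel yield.
Net tension couple steel: A_s − A'_s = 3966 mm².
a = (A_s − A'_s) f_y / (0.85 f'_c b) = 1983000/(0.85 × 25.4 × 305) = 301.14 mm.
c = a/β₁ = 301.14/0.85 = 354.28 mm; ε'_s = 0.003(c − d')/c = 0.0026 ≥ f_y/E_s = 0.0025, so compression steel does yield.
M_n = (A_s − A'_s) f_y (d − a/2) + A'_s f_y (d − d') = [1983000 × (765 − 150.57) + 467000 × (765 − 50)] × 10⁻⁶ = 1218.41 + 333.91 = 1552.32 kN·m.

M_n ≈ 1550 kN·m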